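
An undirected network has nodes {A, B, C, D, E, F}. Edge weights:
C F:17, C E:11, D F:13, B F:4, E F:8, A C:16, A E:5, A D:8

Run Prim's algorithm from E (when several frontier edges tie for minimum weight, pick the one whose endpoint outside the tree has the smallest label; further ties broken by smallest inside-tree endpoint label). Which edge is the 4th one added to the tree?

Grow the tree from E using Prim:
Step 1: frontier [A E 5, E F 8, C E 11] → take A E (5); add A.
Step 2: frontier [A D 8, A C 16, E F 8, C E 11] → take A D (8); add D.
Step 3: frontier [A C 16, D F 13, E F 8, C E 11] → take E F (8); add F.
Step 4: frontier [A C 16, C E 11, B F 4, C F 17] → take B F (4); add B.
Step 5: frontier [A C 16, C E 11, C F 17] → take C E (11); add C.
The 4th edge added is B F.

B-F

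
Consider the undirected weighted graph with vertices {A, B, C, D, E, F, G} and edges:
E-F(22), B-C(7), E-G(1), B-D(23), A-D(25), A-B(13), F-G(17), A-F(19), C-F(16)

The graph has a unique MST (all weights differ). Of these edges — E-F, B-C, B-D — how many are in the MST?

Sort edges by weight, then run Kruskal:
E-G (1): add — endpoints in different components.
B-C (7): add — endpoints in different components.
A-B (13): add — endpoints in different components.
C-F (16): add — endpoints in different components.
F-G (17): add — endpoints in different components.
A-F (19): skip — A and F already connected.
E-F (22): skip — E and F already connected.
B-D (23): add — endpoints in different components.
MST edge set: {E-G, B-C, A-B, C-F, F-G, B-D}.
Of the listed edges, {B-C, B-D} are in the MST → 2.

2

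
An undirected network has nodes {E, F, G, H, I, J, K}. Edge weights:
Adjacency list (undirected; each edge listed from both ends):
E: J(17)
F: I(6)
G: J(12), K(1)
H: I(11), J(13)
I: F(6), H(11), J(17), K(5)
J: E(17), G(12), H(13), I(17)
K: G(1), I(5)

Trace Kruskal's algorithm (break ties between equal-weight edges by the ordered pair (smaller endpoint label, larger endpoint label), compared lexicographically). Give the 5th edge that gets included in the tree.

G-J

Kruskal: consider edges lightest-first.
G—K (1): add — endpoints in different components.
I—K (5): add — endpoints in different components.
F—I (6): add — endpoints in different components.
H—I (11): add — endpoints in different components.
G—J (12): add — endpoints in different components.
H—J (13): skip — H and J already connected.
E—J (17): add — endpoints in different components.
The 5th edge added is G—J.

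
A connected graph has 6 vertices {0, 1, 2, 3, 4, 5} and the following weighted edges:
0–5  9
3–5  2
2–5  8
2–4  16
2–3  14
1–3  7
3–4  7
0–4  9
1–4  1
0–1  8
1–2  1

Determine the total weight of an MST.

19

Kruskal: consider edges lightest-first.
1–2 (1): add. Components now {0} {1,2} {3} {4} {5}
1–4 (1): add. Components now {0} {1,2,4} {3} {5}
3–5 (2): add. Components now {0} {1,2,4} {3,5}
1–3 (7): add. Components now {0} {1,2,3,4,5}
3–4 (7): skip — 3 and 4 already connected.
0–1 (8): add. Components now {0,1,2,3,4,5}
MST edges: 1–2, 1–4, 3–5, 1–3, 0–1; total weight 1+1+2+7+8 = 19.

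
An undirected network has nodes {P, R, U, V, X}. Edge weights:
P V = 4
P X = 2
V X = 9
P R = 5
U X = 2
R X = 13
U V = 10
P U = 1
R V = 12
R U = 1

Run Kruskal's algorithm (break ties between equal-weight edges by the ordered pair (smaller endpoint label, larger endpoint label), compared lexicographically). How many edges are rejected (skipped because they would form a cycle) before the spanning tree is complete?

Sort edges by weight, then run Kruskal:
P U (1): add — endpoints in different components.
R U (1): add — endpoints in different components.
P X (2): add — endpoints in different components.
U X (2): skip — X and U already connected.
P V (4): add — endpoints in different components.
Edges rejected before the tree was complete: 1.

1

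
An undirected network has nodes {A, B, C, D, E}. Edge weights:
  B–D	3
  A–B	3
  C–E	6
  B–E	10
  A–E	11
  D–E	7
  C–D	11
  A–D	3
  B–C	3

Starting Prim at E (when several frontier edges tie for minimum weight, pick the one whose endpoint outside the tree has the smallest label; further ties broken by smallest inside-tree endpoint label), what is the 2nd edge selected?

B-C

Grow the tree from E using Prim:
Step 1: cheapest edge leaving the tree is C–E (6); add C.
Step 2: cheapest edge leaving the tree is B–C (3); add B.
Step 3: cheapest edge leaving the tree is A–B (3); add A.
Step 4: cheapest edge leaving the tree is A–D (3); add D.
The 2nd edge added is B–C.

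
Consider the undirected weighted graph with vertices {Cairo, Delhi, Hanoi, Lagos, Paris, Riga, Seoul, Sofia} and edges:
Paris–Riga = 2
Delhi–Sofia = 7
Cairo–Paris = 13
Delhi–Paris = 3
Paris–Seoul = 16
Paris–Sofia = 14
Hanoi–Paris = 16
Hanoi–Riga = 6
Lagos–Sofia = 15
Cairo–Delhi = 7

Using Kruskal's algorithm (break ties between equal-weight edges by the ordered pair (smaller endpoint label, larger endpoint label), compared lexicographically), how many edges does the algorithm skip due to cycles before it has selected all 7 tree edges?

Kruskal: consider edges lightest-first.
Paris–Riga (2): add — endpoints in different components.
Delhi–Paris (3): add — endpoints in different components.
Hanoi–Riga (6): add — endpoints in different components.
Cairo–Delhi (7): add — endpoints in different components.
Delhi–Sofia (7): add — endpoints in different components.
Cairo–Paris (13): skip — Paris and Cairo already connected.
Paris–Sofia (14): skip — Paris and Sofia already connected.
Lagos–Sofia (15): add — endpoints in different components.
Hanoi–Paris (16): skip — Paris and Hanoi already connected.
Paris–Seoul (16): add — endpoints in different components.
Edges rejected before the tree was complete: 3.

3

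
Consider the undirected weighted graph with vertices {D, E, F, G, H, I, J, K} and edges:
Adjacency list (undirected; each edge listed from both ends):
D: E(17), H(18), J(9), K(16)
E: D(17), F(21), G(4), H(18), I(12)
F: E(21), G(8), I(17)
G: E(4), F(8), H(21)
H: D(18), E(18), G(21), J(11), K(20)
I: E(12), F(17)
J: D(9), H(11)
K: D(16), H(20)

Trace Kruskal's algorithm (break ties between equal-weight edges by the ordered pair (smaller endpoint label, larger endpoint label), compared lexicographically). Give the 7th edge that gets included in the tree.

D-E

Kruskal: consider edges lightest-first.
E-G (4): add — endpoints in different components.
F-G (8): add — endpoints in different components.
D-J (9): add — endpoints in different components.
H-J (11): add — endpoints in different components.
E-I (12): add — endpoints in different components.
D-K (16): add — endpoints in different components.
D-E (17): add — endpoints in different components.
The 7th edge added is D-E.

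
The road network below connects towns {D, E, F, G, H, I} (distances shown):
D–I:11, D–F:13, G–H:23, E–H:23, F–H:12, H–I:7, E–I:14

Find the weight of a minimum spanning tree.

67

Prim's algorithm from E:
Step 1: frontier [E–I 14, E–H 23] → take E–I (14); add I.
Step 2: frontier [E–H 23, H–I 7, D–I 11] → take H–I (7); add H.
Step 3: frontier [F–H 12, G–H 23, D–I 11] → take D–I (11); add D.
Step 4: frontier [D–F 13, F–H 12, G–H 23] → take F–H (12); add F.
Step 5: frontier [G–H 23] → take G–H (23); add G.
MST edges: E–I, H–I, D–I, F–H, G–H; total weight 14+7+11+12+23 = 67.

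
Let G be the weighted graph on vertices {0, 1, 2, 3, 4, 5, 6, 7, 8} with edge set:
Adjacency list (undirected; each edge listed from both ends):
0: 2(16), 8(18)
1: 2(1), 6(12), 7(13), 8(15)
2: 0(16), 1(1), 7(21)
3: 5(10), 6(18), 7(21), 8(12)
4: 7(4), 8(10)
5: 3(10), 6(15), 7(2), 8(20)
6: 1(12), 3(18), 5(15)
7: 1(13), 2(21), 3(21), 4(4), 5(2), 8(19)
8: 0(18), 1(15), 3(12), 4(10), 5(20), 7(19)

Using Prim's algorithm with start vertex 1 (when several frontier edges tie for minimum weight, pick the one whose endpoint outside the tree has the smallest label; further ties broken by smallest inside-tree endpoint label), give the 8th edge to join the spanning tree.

Prim, starting at 1.
Step 1: cheapest edge leaving the tree is 1-2 (1); add 2.
Step 2: cheapest edge leaving the tree is 1-6 (12); add 6.
Step 3: cheapest edge leaving the tree is 1-7 (13); add 7.
Step 4: cheapest edge leaving the tree is 5-7 (2); add 5.
Step 5: cheapest edge leaving the tree is 4-7 (4); add 4.
Step 6: cheapest edge leaving the tree is 3-5 (10); add 3.
Step 7: cheapest edge leaving the tree is 4-8 (10); add 8.
Step 8: cheapest edge leaving the tree is 0-2 (16); add 0.
The 8th edge added is 0-2.

0-2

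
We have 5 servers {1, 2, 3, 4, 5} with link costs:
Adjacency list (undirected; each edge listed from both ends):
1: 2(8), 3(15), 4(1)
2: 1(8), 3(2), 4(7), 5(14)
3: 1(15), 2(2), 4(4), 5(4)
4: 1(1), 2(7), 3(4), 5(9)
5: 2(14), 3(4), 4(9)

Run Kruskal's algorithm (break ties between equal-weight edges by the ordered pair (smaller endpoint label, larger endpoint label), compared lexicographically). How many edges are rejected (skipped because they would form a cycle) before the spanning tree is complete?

0

Kruskal: consider edges lightest-first.
1—4 (1): add — endpoints in different components.
2—3 (2): add — endpoints in different components.
3—4 (4): add — endpoints in different components.
3—5 (4): add — endpoints in different components.
Edges rejected before the tree was complete: 0.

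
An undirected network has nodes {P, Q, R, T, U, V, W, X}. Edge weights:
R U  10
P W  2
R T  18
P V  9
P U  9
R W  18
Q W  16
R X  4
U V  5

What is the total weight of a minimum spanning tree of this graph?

64

Prim's algorithm from U:
Step 1: frontier [U V 5, P U 9, R U 10] → take U V (5); add V.
Step 2: frontier [P U 9, R U 10, P V 9] → take P U (9); add P.
Step 3: frontier [P W 2, R U 10] → take P W (2); add W.
Step 4: frontier [R U 10, Q W 16, R W 18] → take R U (10); add R.
Step 5: frontier [R X 4, R T 18, Q W 16] → take R X (4); add X.
Step 6: frontier [R T 18, Q W 16] → take Q W (16); add Q.
Step 7: frontier [R T 18] → take R T (18); add T.
MST edges: U V, P U, P W, R U, R X, Q W, R T; total weight 5+9+2+10+4+16+18 = 64.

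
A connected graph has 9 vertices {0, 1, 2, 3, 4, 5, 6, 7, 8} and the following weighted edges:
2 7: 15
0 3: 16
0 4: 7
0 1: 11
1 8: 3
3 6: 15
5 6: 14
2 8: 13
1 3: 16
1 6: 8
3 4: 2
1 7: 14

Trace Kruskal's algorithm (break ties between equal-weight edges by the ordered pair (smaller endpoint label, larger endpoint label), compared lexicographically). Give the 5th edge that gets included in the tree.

Kruskal: consider edges lightest-first.
3 4 (2): add — endpoints in different components.
1 8 (3): add — endpoints in different components.
0 4 (7): add — endpoints in different components.
1 6 (8): add — endpoints in different components.
0 1 (11): add — endpoints in different components.
2 8 (13): add — endpoints in different components.
1 7 (14): add — endpoints in different components.
5 6 (14): add — endpoints in different components.
The 5th edge added is 0 1.

0-1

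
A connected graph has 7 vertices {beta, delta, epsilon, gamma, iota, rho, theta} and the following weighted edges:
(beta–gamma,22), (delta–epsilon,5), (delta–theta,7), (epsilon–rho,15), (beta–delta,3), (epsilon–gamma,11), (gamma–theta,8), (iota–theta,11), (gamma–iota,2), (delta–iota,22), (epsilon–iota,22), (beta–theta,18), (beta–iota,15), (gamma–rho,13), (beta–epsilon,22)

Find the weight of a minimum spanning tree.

Prim's algorithm from epsilon:
Step 1: cheapest edge leaving the tree is delta–epsilon (5); add delta.
Step 2: cheapest edge leaving the tree is beta–delta (3); add beta.
Step 3: cheapest edge leaving the tree is delta–theta (7); add theta.
Step 4: cheapest edge leaving the tree is gamma–theta (8); add gamma.
Step 5: cheapest edge leaving the tree is gamma–iota (2); add iota.
Step 6: cheapest edge leaving the tree is gamma–rho (13); add rho.
MST edges: delta–epsilon, beta–delta, delta–theta, gamma–theta, gamma–iota, gamma–rho; total weight 5+3+7+8+2+13 = 38.

38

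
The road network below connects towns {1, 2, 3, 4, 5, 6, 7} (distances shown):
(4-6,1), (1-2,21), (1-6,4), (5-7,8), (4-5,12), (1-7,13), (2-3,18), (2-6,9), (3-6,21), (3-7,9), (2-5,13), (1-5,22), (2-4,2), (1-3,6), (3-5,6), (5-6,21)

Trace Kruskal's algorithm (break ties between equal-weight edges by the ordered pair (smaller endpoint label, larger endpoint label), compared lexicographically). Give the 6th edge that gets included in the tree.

Kruskal: consider edges lightest-first.
4-6 (1): add — endpoints in different components.
2-4 (2): add — endpoints in different components.
1-6 (4): add — endpoints in different components.
1-3 (6): add — endpoints in different components.
3-5 (6): add — endpoints in different components.
5-7 (8): add — endpoints in different components.
The 6th edge added is 5-7.

5-7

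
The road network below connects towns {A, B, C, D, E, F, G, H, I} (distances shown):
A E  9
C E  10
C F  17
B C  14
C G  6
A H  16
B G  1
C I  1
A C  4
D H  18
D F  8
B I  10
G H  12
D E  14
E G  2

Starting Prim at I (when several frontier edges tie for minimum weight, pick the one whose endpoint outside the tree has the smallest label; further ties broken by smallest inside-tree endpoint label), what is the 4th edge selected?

Grow the tree from I using Prim:
Step 1: cheapest edge leaving the tree is C I (1); add C.
Step 2: cheapest edge leaving the tree is A C (4); add A.
Step 3: cheapest edge leaving the tree is C G (6); add G.
Step 4: cheapest edge leaving the tree is B G (1); add B.
Step 5: cheapest edge leaving the tree is E G (2); add E.
Step 6: cheapest edge leaving the tree is G H (12); add H.
Step 7: cheapest edge leaving the tree is D E (14); add D.
Step 8: cheapest edge leaving the tree is D F (8); add F.
The 4th edge added is B G.

B-G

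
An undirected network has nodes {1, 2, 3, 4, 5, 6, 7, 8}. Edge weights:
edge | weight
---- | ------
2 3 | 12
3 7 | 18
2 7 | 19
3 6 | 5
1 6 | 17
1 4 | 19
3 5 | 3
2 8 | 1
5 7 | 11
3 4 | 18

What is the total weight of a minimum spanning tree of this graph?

Kruskal's algorithm — process edges by increasing weight (ties by edge label):
2 8 (1): add — endpoints in different components.
3 5 (3): add — endpoints in different components.
3 6 (5): add — endpoints in different components.
5 7 (11): add — endpoints in different components.
2 3 (12): add — endpoints in different components.
1 6 (17): add — endpoints in different components.
3 4 (18): add — endpoints in different components.
MST edges: 2 8, 3 5, 3 6, 5 7, 2 3, 1 6, 3 4; total weight 1+3+5+11+12+17+18 = 67.

67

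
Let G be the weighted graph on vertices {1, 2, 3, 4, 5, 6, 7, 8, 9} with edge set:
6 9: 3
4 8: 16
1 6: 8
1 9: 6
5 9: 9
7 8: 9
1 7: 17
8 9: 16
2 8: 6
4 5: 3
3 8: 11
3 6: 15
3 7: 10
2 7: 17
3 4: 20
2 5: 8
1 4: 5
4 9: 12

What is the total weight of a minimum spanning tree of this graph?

Prim's algorithm from 3:
Step 1: cheapest edge leaving the tree is 3 7 (10); add 7.
Step 2: cheapest edge leaving the tree is 7 8 (9); add 8.
Step 3: cheapest edge leaving the tree is 2 8 (6); add 2.
Step 4: cheapest edge leaving the tree is 2 5 (8); add 5.
Step 5: cheapest edge leaving the tree is 4 5 (3); add 4.
Step 6: cheapest edge leaving the tree is 1 4 (5); add 1.
Step 7: cheapest edge leaving the tree is 1 9 (6); add 9.
Step 8: cheapest edge leaving the tree is 6 9 (3); add 6.
MST edges: 3 7, 7 8, 2 8, 2 5, 4 5, 1 4, 1 9, 6 9; total weight 10+9+6+8+3+5+6+3 = 50.

50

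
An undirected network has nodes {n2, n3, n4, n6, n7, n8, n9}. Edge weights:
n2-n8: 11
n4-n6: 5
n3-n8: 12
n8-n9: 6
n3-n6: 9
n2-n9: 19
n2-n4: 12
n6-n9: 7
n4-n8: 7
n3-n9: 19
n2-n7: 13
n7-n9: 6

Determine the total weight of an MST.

44

Prim, starting at n6.
Step 1: cheapest edge leaving the tree is n4-n6 (5); add n4.
Step 2: cheapest edge leaving the tree is n4-n8 (7); add n8.
Step 3: cheapest edge leaving the tree is n8-n9 (6); add n9.
Step 4: cheapest edge leaving the tree is n7-n9 (6); add n7.
Step 5: cheapest edge leaving the tree is n3-n6 (9); add n3.
Step 6: cheapest edge leaving the tree is n2-n8 (11); add n2.
MST edges: n4-n6, n4-n8, n8-n9, n7-n9, n3-n6, n2-n8; total weight 5+7+6+6+9+11 = 44.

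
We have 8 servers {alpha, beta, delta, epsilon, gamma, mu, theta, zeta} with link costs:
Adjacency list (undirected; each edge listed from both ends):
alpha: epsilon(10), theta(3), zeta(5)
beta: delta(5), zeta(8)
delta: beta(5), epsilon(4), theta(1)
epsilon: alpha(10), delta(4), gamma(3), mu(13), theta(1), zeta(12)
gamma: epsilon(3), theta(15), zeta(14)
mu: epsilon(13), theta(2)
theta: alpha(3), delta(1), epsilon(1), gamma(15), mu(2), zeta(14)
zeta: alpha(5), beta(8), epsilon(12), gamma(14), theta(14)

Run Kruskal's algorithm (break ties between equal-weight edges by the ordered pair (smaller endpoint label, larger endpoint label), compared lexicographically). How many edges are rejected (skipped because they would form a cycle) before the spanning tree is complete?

1

Kruskal's algorithm — process edges by increasing weight (ties by edge label):
delta theta (1): add — endpoints in different components.
epsilon theta (1): add — endpoints in different components.
mu theta (2): add — endpoints in different components.
alpha theta (3): add — endpoints in different components.
epsilon gamma (3): add — endpoints in different components.
delta epsilon (4): skip — epsilon and delta already connected.
alpha zeta (5): add — endpoints in different components.
beta delta (5): add — endpoints in different components.
Edges rejected before the tree was complete: 1.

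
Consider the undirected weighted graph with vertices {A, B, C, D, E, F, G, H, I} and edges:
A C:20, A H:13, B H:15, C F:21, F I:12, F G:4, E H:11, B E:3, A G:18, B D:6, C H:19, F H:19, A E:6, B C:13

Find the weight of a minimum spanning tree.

Prim's algorithm from I:
Step 1: cheapest edge leaving the tree is F I (12); add F.
Step 2: cheapest edge leaving the tree is F G (4); add G.
Step 3: cheapest edge leaving the tree is A G (18); add A.
Step 4: cheapest edge leaving the tree is A E (6); add E.
Step 5: cheapest edge leaving the tree is B E (3); add B.
Step 6: cheapest edge leaving the tree is B D (6); add D.
Step 7: cheapest edge leaving the tree is E H (11); add H.
Step 8: cheapest edge leaving the tree is B C (13); add C.
MST edges: F I, F G, A G, A E, B E, B D, E H, B C; total weight 12+4+18+6+3+6+11+13 = 73.

73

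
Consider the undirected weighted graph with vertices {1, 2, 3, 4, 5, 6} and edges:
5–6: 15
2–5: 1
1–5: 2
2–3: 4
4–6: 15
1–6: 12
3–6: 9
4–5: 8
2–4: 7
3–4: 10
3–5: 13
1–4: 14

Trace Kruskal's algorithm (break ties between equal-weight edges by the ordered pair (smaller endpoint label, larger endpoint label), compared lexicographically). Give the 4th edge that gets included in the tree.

Sort edges by weight, then run Kruskal:
2–5 (1): add — endpoints in different components.
1–5 (2): add — endpoints in different components.
2–3 (4): add — endpoints in different components.
2–4 (7): add — endpoints in different components.
4–5 (8): skip — 4 and 5 already connected.
3–6 (9): add — endpoints in different components.
The 4th edge added is 2–4.

2-4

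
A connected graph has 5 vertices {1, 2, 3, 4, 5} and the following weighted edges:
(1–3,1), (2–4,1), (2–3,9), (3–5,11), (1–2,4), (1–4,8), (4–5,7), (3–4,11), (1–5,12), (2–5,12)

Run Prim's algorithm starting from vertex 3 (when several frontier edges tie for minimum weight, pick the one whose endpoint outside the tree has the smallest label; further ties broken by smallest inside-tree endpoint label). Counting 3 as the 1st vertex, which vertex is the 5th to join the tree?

5

Prim's algorithm from 3:
Step 1: cheapest edge leaving the tree is 1–3 (1); add 1.
Step 2: cheapest edge leaving the tree is 1–2 (4); add 2.
Step 3: cheapest edge leaving the tree is 2–4 (1); add 4.
Step 4: cheapest edge leaving the tree is 4–5 (7); add 5.
Vertex order: 3, 1, 2, 4, 5. The 5th vertex is 5.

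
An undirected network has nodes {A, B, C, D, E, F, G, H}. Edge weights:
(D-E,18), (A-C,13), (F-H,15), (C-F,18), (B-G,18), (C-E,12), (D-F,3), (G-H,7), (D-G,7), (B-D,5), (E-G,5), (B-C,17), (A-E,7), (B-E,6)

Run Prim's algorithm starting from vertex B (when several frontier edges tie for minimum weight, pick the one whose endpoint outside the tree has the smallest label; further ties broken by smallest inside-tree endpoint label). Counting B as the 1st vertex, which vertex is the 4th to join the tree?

E

Grow the tree from B using Prim:
Step 1: frontier [B-D 5, B-E 6, B-C 17, B-G 18] → take B-D (5); add D.
Step 2: frontier [B-E 6, B-C 17, B-G 18, D-F 3, D-G 7, D-E 18] → take D-F (3); add F.
Step 3: frontier [B-E 6, B-C 17, B-G 18, D-G 7, D-E 18, F-H 15, C-F 18] → take B-E (6); add E.
Step 4: frontier [B-C 17, B-G 18, D-G 7, E-G 5, A-E 7, C-E 12, F-H 15, C-F 18] → take E-G (5); add G.
Step 5: frontier [B-C 17, A-E 7, C-E 12, F-H 15, C-F 18, G-H 7] → take A-E (7); add A.
Step 6: frontier [A-C 13, B-C 17, C-E 12, F-H 15, C-F 18, G-H 7] → take G-H (7); add H.
Step 7: frontier [A-C 13, B-C 17, C-E 12, C-F 18] → take C-E (12); add C.
Vertex order: B, D, F, E, G, A, H, C. The 4th vertex is E.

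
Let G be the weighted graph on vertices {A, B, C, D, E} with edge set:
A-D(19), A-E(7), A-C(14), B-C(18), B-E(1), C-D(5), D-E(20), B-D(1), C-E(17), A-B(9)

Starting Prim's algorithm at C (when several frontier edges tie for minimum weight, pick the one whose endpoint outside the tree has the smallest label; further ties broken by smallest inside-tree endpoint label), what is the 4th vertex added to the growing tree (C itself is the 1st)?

Prim, starting at C.
Step 1: cheapest edge leaving the tree is C-D (5); add D.
Step 2: cheapest edge leaving the tree is B-D (1); add B.
Step 3: cheapest edge leaving the tree is B-E (1); add E.
Step 4: cheapest edge leaving the tree is A-E (7); add A.
Vertex order: C, D, B, E, A. The 4th vertex is E.

E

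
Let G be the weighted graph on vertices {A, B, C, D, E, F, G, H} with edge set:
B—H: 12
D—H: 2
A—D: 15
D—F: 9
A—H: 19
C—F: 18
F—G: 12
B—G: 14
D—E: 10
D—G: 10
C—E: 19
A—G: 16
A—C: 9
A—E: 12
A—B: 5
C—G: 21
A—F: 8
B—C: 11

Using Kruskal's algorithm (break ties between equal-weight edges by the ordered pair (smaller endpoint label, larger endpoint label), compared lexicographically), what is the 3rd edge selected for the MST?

Kruskal's algorithm — process edges by increasing weight (ties by edge label):
D—H (2): add — endpoints in different components.
A—B (5): add — endpoints in different components.
A—F (8): add — endpoints in different components.
A—C (9): add — endpoints in different components.
D—F (9): add — endpoints in different components.
D—E (10): add — endpoints in different components.
D—G (10): add — endpoints in different components.
The 3rd edge added is A—F.

A-F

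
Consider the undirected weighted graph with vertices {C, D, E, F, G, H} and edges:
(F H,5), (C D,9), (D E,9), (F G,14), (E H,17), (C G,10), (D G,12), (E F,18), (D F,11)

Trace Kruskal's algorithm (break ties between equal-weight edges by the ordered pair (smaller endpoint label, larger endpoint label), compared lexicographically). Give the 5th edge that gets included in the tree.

D-F

Kruskal: consider edges lightest-first.
F H (5): add. Components now {C} {D} {E} {F,H} {G}
C D (9): add. Components now {C,D} {E} {F,H} {G}
D E (9): add. Components now {C,D,E} {F,H} {G}
C G (10): add. Components now {C,D,E,G} {F,H}
D F (11): add. Components now {C,D,E,F,G,H}
The 5th edge added is D F.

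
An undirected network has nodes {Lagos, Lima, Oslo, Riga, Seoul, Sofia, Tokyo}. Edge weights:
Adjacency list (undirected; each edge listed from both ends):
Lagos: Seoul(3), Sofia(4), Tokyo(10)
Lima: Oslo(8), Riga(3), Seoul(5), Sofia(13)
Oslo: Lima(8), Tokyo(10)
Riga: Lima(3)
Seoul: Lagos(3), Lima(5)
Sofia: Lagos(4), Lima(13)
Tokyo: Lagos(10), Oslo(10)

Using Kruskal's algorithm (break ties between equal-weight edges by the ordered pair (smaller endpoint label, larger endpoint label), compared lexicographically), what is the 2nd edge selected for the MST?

Lima-Riga

Sort edges by weight, then run Kruskal:
Lagos—Seoul (3): add. Components now {Lagos,Seoul} {Sofia} {Lima} {Tokyo} {Oslo} {Riga}
Lima—Riga (3): add. Components now {Lagos,Seoul} {Sofia} {Lima,Riga} {Tokyo} {Oslo}
Lagos—Sofia (4): add. Components now {Lagos,Seoul,Sofia} {Lima,Riga} {Tokyo} {Oslo}
Lima—Seoul (5): add. Components now {Lagos,Lima,Riga,Seoul,Sofia} {Tokyo} {Oslo}
Lima—Oslo (8): add. Components now {Lagos,Lima,Oslo,Riga,Seoul,Sofia} {Tokyo}
Lagos—Tokyo (10): add. Components now {Lagos,Lima,Oslo,Riga,Seoul,Sofia,Tokyo}
The 2nd edge added is Lima—Riga.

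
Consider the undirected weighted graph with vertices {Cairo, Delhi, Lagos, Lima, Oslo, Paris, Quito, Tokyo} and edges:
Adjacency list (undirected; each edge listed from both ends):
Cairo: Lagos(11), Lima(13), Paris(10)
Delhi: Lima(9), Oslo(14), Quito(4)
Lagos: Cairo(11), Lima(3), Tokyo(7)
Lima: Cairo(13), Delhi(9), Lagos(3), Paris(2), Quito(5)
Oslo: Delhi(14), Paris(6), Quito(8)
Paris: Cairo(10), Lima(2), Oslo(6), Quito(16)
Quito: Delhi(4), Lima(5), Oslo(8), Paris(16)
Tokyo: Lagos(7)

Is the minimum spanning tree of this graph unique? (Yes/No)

Kruskal: consider edges lightest-first.
Lima—Paris (2): add — endpoints in different components.
Lagos—Lima (3): add — endpoints in different components.
Delhi—Quito (4): add — endpoints in different components.
Lima—Quito (5): add — endpoints in different components.
Oslo—Paris (6): add — endpoints in different components.
Lagos—Tokyo (7): add — endpoints in different components.
Oslo—Quito (8): skip — Oslo and Quito already connected.
Delhi—Lima (9): skip — Lima and Delhi already connected.
Cairo—Paris (10): add — endpoints in different components.
Every non-tree edge has weight strictly greater than the heaviest edge on the tree path between its endpoints, so the MST is unique.

Yes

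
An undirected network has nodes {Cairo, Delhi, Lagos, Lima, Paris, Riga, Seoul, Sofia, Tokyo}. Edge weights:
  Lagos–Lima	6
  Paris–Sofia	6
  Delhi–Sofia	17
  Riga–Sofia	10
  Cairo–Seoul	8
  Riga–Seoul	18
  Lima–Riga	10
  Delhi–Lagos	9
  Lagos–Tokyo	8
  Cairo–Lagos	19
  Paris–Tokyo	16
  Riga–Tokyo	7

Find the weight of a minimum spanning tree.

Kruskal: consider edges lightest-first.
Lagos–Lima (6): add — endpoints in different components.
Paris–Sofia (6): add — endpoints in different components.
Riga–Tokyo (7): add — endpoints in different components.
Cairo–Seoul (8): add — endpoints in different components.
Lagos–Tokyo (8): add — endpoints in different components.
Delhi–Lagos (9): add — endpoints in different components.
Lima–Riga (10): skip — Riga and Lima already connected.
Riga–Sofia (10): add — endpoints in different components.
Paris–Tokyo (16): skip — Paris and Tokyo already connected.
Delhi–Sofia (17): skip — Delhi and Sofia already connected.
Riga–Seoul (18): add — endpoints in different components.
MST edges: Lagos–Lima, Paris–Sofia, Riga–Tokyo, Cairo–Seoul, Lagos–Tokyo, Delhi–Lagos, Riga–Sofia, Riga–Seoul; total weight 6+6+7+8+8+9+10+18 = 72.

72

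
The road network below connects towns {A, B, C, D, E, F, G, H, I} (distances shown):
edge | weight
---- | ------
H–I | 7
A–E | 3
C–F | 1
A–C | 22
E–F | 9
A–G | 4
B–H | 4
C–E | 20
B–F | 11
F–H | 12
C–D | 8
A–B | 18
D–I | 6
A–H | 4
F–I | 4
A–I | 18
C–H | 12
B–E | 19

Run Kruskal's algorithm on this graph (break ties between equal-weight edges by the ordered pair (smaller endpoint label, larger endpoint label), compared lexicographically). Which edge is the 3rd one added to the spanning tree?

Kruskal: consider edges lightest-first.
C–F (1): add — endpoints in different components.
A–E (3): add — endpoints in different components.
A–G (4): add — endpoints in different components.
A–H (4): add — endpoints in different components.
B–H (4): add — endpoints in different components.
F–I (4): add — endpoints in different components.
D–I (6): add — endpoints in different components.
H–I (7): add — endpoints in different components.
The 3rd edge added is A–G.

A-G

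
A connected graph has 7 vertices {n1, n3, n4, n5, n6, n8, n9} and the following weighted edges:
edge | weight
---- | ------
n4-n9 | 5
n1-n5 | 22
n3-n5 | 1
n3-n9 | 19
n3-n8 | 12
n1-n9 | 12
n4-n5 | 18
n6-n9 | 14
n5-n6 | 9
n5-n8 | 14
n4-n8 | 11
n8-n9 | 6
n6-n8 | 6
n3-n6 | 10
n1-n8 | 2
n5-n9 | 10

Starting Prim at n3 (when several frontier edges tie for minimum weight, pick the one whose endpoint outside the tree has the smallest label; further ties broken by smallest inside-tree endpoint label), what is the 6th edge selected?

Prim's algorithm from n3:
Step 1: cheapest edge leaving the tree is n3-n5 (1); add n5.
Step 2: cheapest edge leaving the tree is n5-n6 (9); add n6.
Step 3: cheapest edge leaving the tree is n6-n8 (6); add n8.
Step 4: cheapest edge leaving the tree is n1-n8 (2); add n1.
Step 5: cheapest edge leaving the tree is n8-n9 (6); add n9.
Step 6: cheapest edge leaving the tree is n4-n9 (5); add n4.
The 6th edge added is n4-n9.

n4-n9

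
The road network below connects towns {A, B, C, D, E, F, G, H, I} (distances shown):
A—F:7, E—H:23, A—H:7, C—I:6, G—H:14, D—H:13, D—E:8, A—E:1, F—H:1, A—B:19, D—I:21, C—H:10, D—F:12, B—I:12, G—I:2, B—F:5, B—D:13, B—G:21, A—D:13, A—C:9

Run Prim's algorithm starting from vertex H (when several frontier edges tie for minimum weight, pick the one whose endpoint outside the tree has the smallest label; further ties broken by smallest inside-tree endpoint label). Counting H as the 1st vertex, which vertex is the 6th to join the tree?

D

Prim's algorithm from H:
Step 1: cheapest edge leaving the tree is F—H (1); add F.
Step 2: cheapest edge leaving the tree is B—F (5); add B.
Step 3: cheapest edge leaving the tree is A—F (7); add A.
Step 4: cheapest edge leaving the tree is A—E (1); add E.
Step 5: cheapest edge leaving the tree is D—E (8); add D.
Step 6: cheapest edge leaving the tree is A—C (9); add C.
Step 7: cheapest edge leaving the tree is C—I (6); add I.
Step 8: cheapest edge leaving the tree is G—I (2); add G.
Vertex order: H, F, B, A, E, D, C, I, G. The 6th vertex is D.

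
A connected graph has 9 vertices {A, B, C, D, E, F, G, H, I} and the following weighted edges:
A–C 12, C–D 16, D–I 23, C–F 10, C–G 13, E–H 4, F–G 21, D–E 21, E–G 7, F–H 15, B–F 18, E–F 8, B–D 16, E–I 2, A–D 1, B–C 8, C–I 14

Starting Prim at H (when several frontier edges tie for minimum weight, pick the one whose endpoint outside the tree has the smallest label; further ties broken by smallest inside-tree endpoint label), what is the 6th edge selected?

B-C

Prim, starting at H.
Step 1: cheapest edge leaving the tree is E–H (4); add E.
Step 2: cheapest edge leaving the tree is E–I (2); add I.
Step 3: cheapest edge leaving the tree is E–G (7); add G.
Step 4: cheapest edge leaving the tree is E–F (8); add F.
Step 5: cheapest edge leaving the tree is C–F (10); add C.
Step 6: cheapest edge leaving the tree is B–C (8); add B.
Step 7: cheapest edge leaving the tree is A–C (12); add A.
Step 8: cheapest edge leaving the tree is A–D (1); add D.
The 6th edge added is B–C.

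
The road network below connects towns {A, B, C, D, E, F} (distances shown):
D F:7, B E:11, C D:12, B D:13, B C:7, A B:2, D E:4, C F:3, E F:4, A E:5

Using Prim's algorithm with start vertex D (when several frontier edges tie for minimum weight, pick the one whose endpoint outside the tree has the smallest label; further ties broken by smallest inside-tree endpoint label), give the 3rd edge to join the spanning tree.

C-F

Grow the tree from D using Prim:
Step 1: frontier [D E 4, D F 7, C D 12, B D 13] → take D E (4); add E.
Step 2: frontier [D F 7, C D 12, B D 13, E F 4, A E 5, B E 11] → take E F (4); add F.
Step 3: frontier [C D 12, B D 13, A E 5, B E 11, C F 3] → take C F (3); add C.
Step 4: frontier [B C 7, B D 13, A E 5, B E 11] → take A E (5); add A.
Step 5: frontier [A B 2, B C 7, B D 13, B E 11] → take A B (2); add B.
The 3rd edge added is C F.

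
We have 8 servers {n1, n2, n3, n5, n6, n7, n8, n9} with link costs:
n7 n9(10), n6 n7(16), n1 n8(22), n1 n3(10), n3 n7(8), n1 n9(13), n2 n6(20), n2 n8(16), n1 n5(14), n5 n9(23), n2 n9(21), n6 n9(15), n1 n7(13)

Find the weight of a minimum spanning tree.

93

Sort edges by weight, then run Kruskal:
n3 n7 (8): add — endpoints in different components.
n1 n3 (10): add — endpoints in different components.
n7 n9 (10): add — endpoints in different components.
n1 n7 (13): skip — n7 and n1 already connected.
n1 n9 (13): skip — n1 and n9 already connected.
n1 n5 (14): add — endpoints in different components.
n6 n9 (15): add — endpoints in different components.
n2 n8 (16): add — endpoints in different components.
n6 n7 (16): skip — n6 and n7 already connected.
n2 n6 (20): add — endpoints in different components.
MST edges: n3 n7, n1 n3, n7 n9, n1 n5, n6 n9, n2 n8, n2 n6; total weight 8+10+10+14+15+16+20 = 93.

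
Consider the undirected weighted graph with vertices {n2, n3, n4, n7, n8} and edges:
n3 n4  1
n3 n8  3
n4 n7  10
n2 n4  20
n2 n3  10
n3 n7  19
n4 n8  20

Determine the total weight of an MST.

Grow the tree from n8 using Prim:
Step 1: cheapest edge leaving the tree is n3 n8 (3); add n3.
Step 2: cheapest edge leaving the tree is n3 n4 (1); add n4.
Step 3: cheapest edge leaving the tree is n2 n3 (10); add n2.
Step 4: cheapest edge leaving the tree is n4 n7 (10); add n7.
MST edges: n3 n8, n3 n4, n2 n3, n4 n7; total weight 3+1+10+10 = 24.

24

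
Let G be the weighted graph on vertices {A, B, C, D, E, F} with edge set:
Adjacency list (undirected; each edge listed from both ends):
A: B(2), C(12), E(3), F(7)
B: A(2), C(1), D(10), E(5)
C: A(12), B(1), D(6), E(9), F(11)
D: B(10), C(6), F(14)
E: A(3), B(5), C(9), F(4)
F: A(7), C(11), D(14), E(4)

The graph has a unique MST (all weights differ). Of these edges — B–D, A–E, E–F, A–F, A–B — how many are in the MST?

3

Kruskal's algorithm — process edges by increasing weight (ties by edge label):
B–C (1): add. Components now {A} {B,C} {D} {E} {F}
A–B (2): add. Components now {A,B,C} {D} {E} {F}
A–E (3): add. Components now {A,B,C,E} {D} {F}
E–F (4): add. Components now {A,B,C,E,F} {D}
B–E (5): skip — B and E already connected.
C–D (6): add. Components now {A,B,C,D,E,F}
MST edge set: {B–C, A–B, A–E, E–F, C–D}.
Of the listed edges, {A–E, E–F, A–B} are in the MST → 3.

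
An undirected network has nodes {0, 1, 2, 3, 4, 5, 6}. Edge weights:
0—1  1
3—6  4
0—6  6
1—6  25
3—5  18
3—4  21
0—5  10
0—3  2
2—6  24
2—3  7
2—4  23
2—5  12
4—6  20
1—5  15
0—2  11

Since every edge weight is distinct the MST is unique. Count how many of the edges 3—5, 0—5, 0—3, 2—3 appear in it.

3

Sort edges by weight, then run Kruskal:
0—1 (1): add — endpoints in different components.
0—3 (2): add — endpoints in different components.
3—6 (4): add — endpoints in different components.
0—6 (6): skip — 0 and 6 already connected.
2—3 (7): add — endpoints in different components.
0—5 (10): add — endpoints in different components.
0—2 (11): skip — 0 and 2 already connected.
2—5 (12): skip — 2 and 5 already connected.
1—5 (15): skip — 1 and 5 already connected.
3—5 (18): skip — 3 and 5 already connected.
4—6 (20): add — endpoints in different components.
MST edge set: {0—1, 0—3, 3—6, 2—3, 0—5, 4—6}.
Of the listed edges, {0—5, 0—3, 2—3} are in the MST → 3.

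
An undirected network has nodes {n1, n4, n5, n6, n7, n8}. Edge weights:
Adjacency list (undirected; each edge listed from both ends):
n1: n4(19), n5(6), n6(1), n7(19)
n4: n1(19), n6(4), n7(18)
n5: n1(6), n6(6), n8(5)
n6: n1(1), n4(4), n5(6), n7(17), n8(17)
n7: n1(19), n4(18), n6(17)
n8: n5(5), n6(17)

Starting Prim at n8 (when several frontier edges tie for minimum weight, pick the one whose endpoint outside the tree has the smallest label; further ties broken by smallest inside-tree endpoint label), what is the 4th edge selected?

n4-n6

Prim, starting at n8.
Step 1: frontier [n5–n8 5, n6–n8 17] → take n5–n8 (5); add n5.
Step 2: frontier [n1–n5 6, n5–n6 6, n6–n8 17] → take n1–n5 (6); add n1.
Step 3: frontier [n1–n6 1, n1–n4 19, n1–n7 19, n5–n6 6, n6–n8 17] → take n1–n6 (1); add n6.
Step 4: frontier [n1–n4 19, n1–n7 19, n4–n6 4, n6–n7 17] → take n4–n6 (4); add n4.
Step 5: frontier [n1–n7 19, n4–n7 18, n6–n7 17] → take n6–n7 (17); add n7.
The 4th edge added is n4–n6.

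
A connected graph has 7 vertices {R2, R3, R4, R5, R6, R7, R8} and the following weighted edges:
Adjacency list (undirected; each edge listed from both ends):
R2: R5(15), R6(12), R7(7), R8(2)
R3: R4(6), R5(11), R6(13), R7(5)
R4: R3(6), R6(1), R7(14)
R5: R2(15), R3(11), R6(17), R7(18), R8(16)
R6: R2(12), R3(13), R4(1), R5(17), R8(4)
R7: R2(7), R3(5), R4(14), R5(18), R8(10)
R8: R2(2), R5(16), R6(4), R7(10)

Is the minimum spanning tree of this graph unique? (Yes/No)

Kruskal: consider edges lightest-first.
R4—R6 (1): add — endpoints in different components.
R2—R8 (2): add — endpoints in different components.
R6—R8 (4): add — endpoints in different components.
R3—R7 (5): add — endpoints in different components.
R3—R4 (6): add — endpoints in different components.
R2—R7 (7): skip — R2 and R7 already connected.
R7—R8 (10): skip — R8 and R7 already connected.
R3—R5 (11): add — endpoints in different components.
Every non-tree edge has weight strictly greater than the heaviest edge on the tree path between its endpoints, so the MST is unique.

Yes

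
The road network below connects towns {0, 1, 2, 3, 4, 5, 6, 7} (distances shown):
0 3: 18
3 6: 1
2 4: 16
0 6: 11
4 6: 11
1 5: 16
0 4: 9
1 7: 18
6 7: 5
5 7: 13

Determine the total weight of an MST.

71

Prim's algorithm from 6:
Step 1: cheapest edge leaving the tree is 3 6 (1); add 3.
Step 2: cheapest edge leaving the tree is 6 7 (5); add 7.
Step 3: cheapest edge leaving the tree is 0 6 (11); add 0.
Step 4: cheapest edge leaving the tree is 0 4 (9); add 4.
Step 5: cheapest edge leaving the tree is 5 7 (13); add 5.
Step 6: cheapest edge leaving the tree is 1 5 (16); add 1.
Step 7: cheapest edge leaving the tree is 2 4 (16); add 2.
MST edges: 3 6, 6 7, 0 6, 0 4, 5 7, 1 5, 2 4; total weight 1+5+11+9+13+16+16 = 71.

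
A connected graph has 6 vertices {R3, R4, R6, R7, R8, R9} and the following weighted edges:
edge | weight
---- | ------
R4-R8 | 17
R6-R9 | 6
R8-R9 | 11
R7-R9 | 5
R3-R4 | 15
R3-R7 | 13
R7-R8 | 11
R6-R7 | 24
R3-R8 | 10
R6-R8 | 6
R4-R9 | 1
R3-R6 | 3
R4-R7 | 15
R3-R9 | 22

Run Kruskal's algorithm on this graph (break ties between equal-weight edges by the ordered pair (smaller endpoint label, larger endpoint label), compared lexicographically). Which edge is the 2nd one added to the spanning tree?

Sort edges by weight, then run Kruskal:
R4-R9 (1): add — endpoints in different components.
R3-R6 (3): add — endpoints in different components.
R7-R9 (5): add — endpoints in different components.
R6-R8 (6): add — endpoints in different components.
R6-R9 (6): add — endpoints in different components.
The 2nd edge added is R3-R6.

R3-R6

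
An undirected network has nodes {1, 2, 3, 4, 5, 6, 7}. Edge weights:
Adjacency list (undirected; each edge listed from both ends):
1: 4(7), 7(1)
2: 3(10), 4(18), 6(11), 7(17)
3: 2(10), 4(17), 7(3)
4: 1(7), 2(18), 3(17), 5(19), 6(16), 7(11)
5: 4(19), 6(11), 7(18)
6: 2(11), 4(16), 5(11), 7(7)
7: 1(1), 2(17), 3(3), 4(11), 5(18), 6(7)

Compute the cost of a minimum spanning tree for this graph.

Prim, starting at 1.
Step 1: cheapest edge leaving the tree is 1–7 (1); add 7.
Step 2: cheapest edge leaving the tree is 3–7 (3); add 3.
Step 3: cheapest edge leaving the tree is 1–4 (7); add 4.
Step 4: cheapest edge leaving the tree is 6–7 (7); add 6.
Step 5: cheapest edge leaving the tree is 2–3 (10); add 2.
Step 6: cheapest edge leaving the tree is 5–6 (11); add 5.
MST edges: 1–7, 3–7, 1–4, 6–7, 2–3, 5–6; total weight 1+3+7+7+10+11 = 39.

39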